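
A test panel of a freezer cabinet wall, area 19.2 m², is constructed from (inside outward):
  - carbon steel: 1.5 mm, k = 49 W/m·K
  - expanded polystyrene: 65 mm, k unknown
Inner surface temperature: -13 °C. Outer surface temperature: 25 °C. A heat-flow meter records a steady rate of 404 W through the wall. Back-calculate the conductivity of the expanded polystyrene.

k ≈ 0.036 W/(m·K)

Treating each layer as a thermal resistance in series:
R_carbon steel = L/(kA) = 0.0015/(49×19.2) = 1.594×10^-6 K/W
Sum of known resistances R_other = 1.594×10^-6 K/W
Total R = ΔT/Q = 38/404 = 0.09406 K/W
R_expanded polystyrene = R_total − R_other = 0.09406 K/W
k = L/(R·A) = 0.065/(0.09406×19.2)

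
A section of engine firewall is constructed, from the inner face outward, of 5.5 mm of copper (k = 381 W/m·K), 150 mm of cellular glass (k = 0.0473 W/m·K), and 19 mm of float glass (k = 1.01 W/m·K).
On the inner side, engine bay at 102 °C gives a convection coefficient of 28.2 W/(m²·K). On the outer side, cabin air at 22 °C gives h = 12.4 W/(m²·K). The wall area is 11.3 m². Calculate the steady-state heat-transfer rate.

Model the wall as resistances in series:
R_inner film = 1/(h_i·A) = 1/(28.2×11.3) = 0.003138 K/W
R_copper = L/(kA) = 0.0055/(381×11.3) = 1.277×10^-6 K/W
R_cellular glass = L/(kA) = 0.15/(0.0473×11.3) = 0.2806 K/W
R_float glass = L/(kA) = 0.019/(1.01×11.3) = 0.001665 K/W
R_outer film = 1/(h_o·A) = 1/(12.4×11.3) = 0.007137 K/W
R_total = 0.2926 K/W
Q = ΔT / R_total = 80 / 0.2926

Q ≈ 273 W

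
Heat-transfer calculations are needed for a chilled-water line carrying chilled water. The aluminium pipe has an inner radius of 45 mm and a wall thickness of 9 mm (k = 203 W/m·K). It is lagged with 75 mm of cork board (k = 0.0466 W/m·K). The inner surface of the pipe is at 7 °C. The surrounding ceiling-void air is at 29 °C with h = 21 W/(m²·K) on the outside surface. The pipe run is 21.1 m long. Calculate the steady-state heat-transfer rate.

For a radial system each layer contributes R = ln(r_out/r_in)/(2πkL); films add R = 1/(hA).
R_aluminium pipe wall = ln(54/45)/(2π×203×21.1) = 6.775×10^-6 K/W
R_cork board = ln(129/54)/(2π×0.0466×21.1) = 0.141 K/W
R_outer film = 1/(h_o·2πr_oL) = 1/(21×2π×0.129×21.1) = 0.002784 K/W
R_total = 0.1437 K/W
Q = ΔT/R_total = 22/0.1437

Q ≈ 153 W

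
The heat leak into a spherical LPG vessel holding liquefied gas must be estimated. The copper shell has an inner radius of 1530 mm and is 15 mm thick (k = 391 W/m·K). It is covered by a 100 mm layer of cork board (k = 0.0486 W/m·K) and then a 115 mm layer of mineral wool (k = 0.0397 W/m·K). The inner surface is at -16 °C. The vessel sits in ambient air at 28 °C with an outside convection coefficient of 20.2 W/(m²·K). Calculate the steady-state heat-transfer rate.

Radial (spherical) resistances in series:
R_copper shell = (1/1.53 − 1/1.545)/(4π×391) = 1.291×10^-6 K/W
R_cork board = (1/1.545 − 1/1.645)/(4π×0.0486) = 0.06443 K/W
R_mineral wool = (1/1.645 − 1/1.76)/(4π×0.0397) = 0.07962 K/W
R_outer film = 1/(h·4πr_o²) = 1/(20.2×4π×1.76²) = 0.001272 K/W
R_total = 0.1453 K/W
Q = ΔT/R_total = 44/0.1453

Q ≈ 303 W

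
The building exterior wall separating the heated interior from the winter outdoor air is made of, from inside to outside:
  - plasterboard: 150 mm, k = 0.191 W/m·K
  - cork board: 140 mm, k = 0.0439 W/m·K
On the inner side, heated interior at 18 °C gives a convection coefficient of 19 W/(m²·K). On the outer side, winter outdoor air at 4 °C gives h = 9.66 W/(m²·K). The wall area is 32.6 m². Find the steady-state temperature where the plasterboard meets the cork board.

Treating each layer as a thermal resistance in series:
R_inner film = 1/(h_i·A) = 1/(19×32.6) = 0.001614 K/W
R_plasterboard = L/(kA) = 0.15/(0.191×32.6) = 0.02409 K/W
R_cork board = L/(kA) = 0.14/(0.0439×32.6) = 0.09782 K/W
R_outer film = 1/(h_o·A) = 1/(9.66×32.6) = 0.003175 K/W
R_total = 0.1267 K/W;  Q = ΔT/R_total = 14/0.1267 = 110.5 W
T_interface = T_inner − Q·ΣR(inner→interface) = 18 − 110×0.0257

T ≈ 15.2 °C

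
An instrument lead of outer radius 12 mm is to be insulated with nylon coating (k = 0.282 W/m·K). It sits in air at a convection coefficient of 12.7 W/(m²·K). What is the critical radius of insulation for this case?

For a cylinder r_cr = k/h = 0.282/12.7
r_cr = 22.2 mm; since the bare radius (12 mm) is below r_cr, adding a thin layer of insulation will *increase* heat loss.

r_cr ≈ 22.2 mm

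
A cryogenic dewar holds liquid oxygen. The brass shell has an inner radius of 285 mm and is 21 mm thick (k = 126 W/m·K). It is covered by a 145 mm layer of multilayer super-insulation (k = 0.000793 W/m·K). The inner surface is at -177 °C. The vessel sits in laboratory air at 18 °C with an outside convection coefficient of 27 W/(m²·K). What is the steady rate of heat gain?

Q ≈ 1.85 W

For a spherical shell R = (1/r₁ − 1/r₂)/(4πk); film R = 1/(h·4πr²). In series:
R_brass shell = (1/0.285 − 1/0.306)/(4π×126) = 1.521×10^-4 K/W
R_multilayer super-insulation = (1/0.306 − 1/0.451)/(4π×0.000793) = 105.4 K/W
R_outer film = 1/(h·4πr_o²) = 1/(27×4π×0.451²) = 0.01449 K/W
R_total = 105.5 K/W
Q = ΔT/R_total = 195/105.5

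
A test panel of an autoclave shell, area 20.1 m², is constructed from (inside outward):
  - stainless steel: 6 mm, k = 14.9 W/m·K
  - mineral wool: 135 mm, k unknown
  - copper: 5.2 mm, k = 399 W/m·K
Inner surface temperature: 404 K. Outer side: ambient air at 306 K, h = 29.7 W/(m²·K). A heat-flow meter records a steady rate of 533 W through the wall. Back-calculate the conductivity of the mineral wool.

k ≈ 0.0369 W/(m·K)

Model the wall as resistances in series:
R_stainless steel = L/(kA) = 0.006/(14.9×20.1) = 2.003×10^-5 K/W
R_copper = L/(kA) = 0.0052/(399×20.1) = 6.484×10^-7 K/W
R_outer film = 1/(h_o·A) = 1/(29.7×20.1) = 0.001675 K/W
Sum of known resistances R_other = 0.001696 K/W
Total R = ΔT/Q = 98/533 = 0.1839 K/W
R_mineral wool = R_total − R_other = 0.1822 K/W
k = L/(R·A) = 0.135/(0.1822×20.1)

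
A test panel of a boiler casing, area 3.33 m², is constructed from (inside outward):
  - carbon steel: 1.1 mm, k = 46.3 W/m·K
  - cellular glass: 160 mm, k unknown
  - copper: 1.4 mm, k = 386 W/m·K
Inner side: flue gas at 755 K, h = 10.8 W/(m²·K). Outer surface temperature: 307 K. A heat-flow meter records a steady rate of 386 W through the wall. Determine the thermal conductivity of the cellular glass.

k ≈ 0.0424 W/(m·K)

Model the wall as resistances in series:
R_inner film = 1/(h_i·A) = 1/(10.8×3.33) = 0.02781 K/W
R_carbon steel = L/(kA) = 0.0011/(46.3×3.33) = 7.135×10^-6 K/W
R_copper = L/(kA) = 0.0014/(386×3.33) = 1.089×10^-6 K/W
Sum of known resistances R_other = 0.02781 K/W
Total R = ΔT/Q = 448/386 = 1.161 K/W
R_cellular glass = R_total − R_other = 1.133 K/W
k = L/(R·A) = 0.16/(1.133×3.33)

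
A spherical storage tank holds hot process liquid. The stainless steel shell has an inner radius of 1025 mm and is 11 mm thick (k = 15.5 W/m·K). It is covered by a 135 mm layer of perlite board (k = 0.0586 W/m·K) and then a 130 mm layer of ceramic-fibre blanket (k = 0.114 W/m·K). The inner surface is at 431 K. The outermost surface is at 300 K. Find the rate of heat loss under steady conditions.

Q ≈ 622 W

Each spherical layer contributes R = (1/r_i − 1/r_o)/(4πk):
R_stainless steel shell = (1/1.025 − 1/1.036)/(4π×15.5) = 5.318×10^-5 K/W
R_perlite board = (1/1.036 − 1/1.171)/(4π×0.0586) = 0.1511 K/W
R_ceramic-fibre blanket = (1/1.171 − 1/1.301)/(4π×0.114) = 0.05957 K/W
R_total = 0.2107 K/W
Q = ΔT/R_total = 131/0.2107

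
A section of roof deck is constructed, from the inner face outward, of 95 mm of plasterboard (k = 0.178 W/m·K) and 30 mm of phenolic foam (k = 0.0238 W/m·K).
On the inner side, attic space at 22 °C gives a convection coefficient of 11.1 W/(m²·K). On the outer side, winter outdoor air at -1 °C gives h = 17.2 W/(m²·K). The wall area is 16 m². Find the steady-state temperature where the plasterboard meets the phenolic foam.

Using the resistance-network approach (series):
R_inner film = 1/(h_i·A) = 1/(11.1×16) = 0.005631 K/W
R_plasterboard = L/(kA) = 0.095/(0.178×16) = 0.03336 K/W
R_phenolic foam = L/(kA) = 0.03/(0.0238×16) = 0.07878 K/W
R_outer film = 1/(h_o·A) = 1/(17.2×16) = 0.003634 K/W
R_total = 0.1214 K/W;  Q = ΔT/R_total = 23/0.1214 = 189.5 W
T_interface = T_inner − Q·ΣR(inner→interface) = 22 − 189×0.03899

T ≈ 14.6 °C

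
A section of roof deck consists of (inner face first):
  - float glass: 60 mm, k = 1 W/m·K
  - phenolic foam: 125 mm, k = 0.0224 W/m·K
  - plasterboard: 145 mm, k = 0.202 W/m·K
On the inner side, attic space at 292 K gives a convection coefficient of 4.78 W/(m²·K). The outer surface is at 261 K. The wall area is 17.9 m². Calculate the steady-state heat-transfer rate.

Q ≈ 84.5 W

Model the wall as resistances in series:
R_inner film = 1/(h_i·A) = 1/(4.78×17.9) = 0.01169 K/W
R_float glass = L/(kA) = 0.06/(1×17.9) = 0.003352 K/W
R_phenolic foam = L/(kA) = 0.125/(0.0224×17.9) = 0.3118 K/W
R_plasterboard = L/(kA) = 0.145/(0.202×17.9) = 0.0401 K/W
R_total = 0.3669 K/W
Q = ΔT / R_total = 31 / 0.3669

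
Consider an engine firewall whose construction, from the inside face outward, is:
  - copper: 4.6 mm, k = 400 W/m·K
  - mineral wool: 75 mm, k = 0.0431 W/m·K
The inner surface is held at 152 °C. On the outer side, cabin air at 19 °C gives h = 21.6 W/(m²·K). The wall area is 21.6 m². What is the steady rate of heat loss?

Treating each layer as a thermal resistance in series:
R_copper = L/(kA) = 0.0046/(400×21.6) = 5.324×10^-7 K/W
R_mineral wool = L/(kA) = 0.075/(0.0431×21.6) = 0.08056 K/W
R_outer film = 1/(h_o·A) = 1/(21.6×21.6) = 0.002143 K/W
R_total = 0.08271 K/W
Q = ΔT / R_total = 133 / 0.08271

Q ≈ 1610 W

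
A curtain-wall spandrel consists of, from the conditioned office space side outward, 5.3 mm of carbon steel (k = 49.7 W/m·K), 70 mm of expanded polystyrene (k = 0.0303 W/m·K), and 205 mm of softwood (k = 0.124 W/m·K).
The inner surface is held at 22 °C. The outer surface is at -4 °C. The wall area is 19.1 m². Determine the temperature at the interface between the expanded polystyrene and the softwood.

Treating each layer as a thermal resistance in series:
R_carbon steel = L/(kA) = 0.0053/(49.7×19.1) = 5.583×10^-6 K/W
R_expanded polystyrene = L/(kA) = 0.07/(0.0303×19.1) = 0.121 K/W
R_softwood = L/(kA) = 0.205/(0.124×19.1) = 0.08656 K/W
R_total = 0.2075 K/W;  Q = ΔT/R_total = 26/0.2075 = 125.3 W
T_interface = T_inner − Q·ΣR(inner→interface) = 22 − 125×0.121

T ≈ 6.84 °C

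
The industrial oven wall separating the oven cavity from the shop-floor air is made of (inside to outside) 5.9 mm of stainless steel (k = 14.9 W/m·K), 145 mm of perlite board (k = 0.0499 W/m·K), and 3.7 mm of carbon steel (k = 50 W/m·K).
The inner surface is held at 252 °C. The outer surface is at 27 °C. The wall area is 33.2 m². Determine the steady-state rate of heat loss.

Series thermal resistances:
R_stainless steel = L/(kA) = 0.0059/(14.9×33.2) = 1.193×10^-5 K/W
R_perlite board = L/(kA) = 0.145/(0.0499×33.2) = 0.08752 K/W
R_carbon steel = L/(kA) = 0.0037/(50×33.2) = 2.229×10^-6 K/W
R_total = 0.08754 K/W
Q = ΔT / R_total = 225 / 0.08754

Q ≈ 2570 W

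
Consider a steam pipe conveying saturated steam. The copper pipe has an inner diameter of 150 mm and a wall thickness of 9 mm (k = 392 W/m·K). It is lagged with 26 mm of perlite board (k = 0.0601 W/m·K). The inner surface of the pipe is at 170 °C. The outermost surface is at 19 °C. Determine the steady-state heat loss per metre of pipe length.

For a radial system each layer contributes R = ln(r_out/r_in)/(2πkL); films add R = 1/(hA).
R_copper pipe wall = ln(84/75)/(2π×392×1) = 4.601×10^-5 K/W
R_perlite board = ln(110/84)/(2π×0.0601×1) = 0.7141 K/W
R_total = 0.7142 K/W
Q = ΔT/R_total = 151/0.7142

q′ ≈ 211 W/m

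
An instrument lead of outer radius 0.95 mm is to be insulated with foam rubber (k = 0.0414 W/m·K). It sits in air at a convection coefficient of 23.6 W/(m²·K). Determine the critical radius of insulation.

For a cylinder r_cr = k/h = 0.0414/23.6
r_cr = 1.75 mm; since the bare radius (0.95 mm) is below r_cr, adding a thin layer of insulation will *increase* heat loss.

r_cr ≈ 1.75 mm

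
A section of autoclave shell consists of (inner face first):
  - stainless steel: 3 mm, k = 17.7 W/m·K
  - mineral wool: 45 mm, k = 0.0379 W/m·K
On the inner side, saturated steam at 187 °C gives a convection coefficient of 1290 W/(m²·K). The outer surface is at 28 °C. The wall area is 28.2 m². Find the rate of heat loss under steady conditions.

Q ≈ 3770 W

Treating each layer as a thermal resistance in series:
R_inner film = 1/(h_i·A) = 1/(1290×28.2) = 2.749×10^-5 K/W
R_stainless steel = L/(kA) = 0.003/(17.7×28.2) = 6.01×10^-6 K/W
R_mineral wool = L/(kA) = 0.045/(0.0379×28.2) = 0.0421 K/W
R_total = 0.04214 K/W
Q = ΔT / R_total = 159 / 0.04214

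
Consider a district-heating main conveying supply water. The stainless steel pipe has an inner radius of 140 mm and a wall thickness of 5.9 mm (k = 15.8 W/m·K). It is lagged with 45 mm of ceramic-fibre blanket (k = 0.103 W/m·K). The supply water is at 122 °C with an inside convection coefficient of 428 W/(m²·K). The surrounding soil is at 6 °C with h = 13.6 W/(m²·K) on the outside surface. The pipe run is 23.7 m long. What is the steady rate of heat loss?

Q ≈ 5730 W

Cylindrical conduction, so R = ln(r₂/r₁)/(2πkL) per layer, in series:
R_inner film = 1/(h_i·2πr₁L) = 1/(428×2π×0.14×23.7) = 1.121×10^-4 K/W
R_stainless steel pipe wall = ln(145.9/140)/(2π×15.8×23.7) = 1.754×10^-5 K/W
R_ceramic-fibre blanket = ln(190.9/145.9)/(2π×0.103×23.7) = 0.01753 K/W
R_outer film = 1/(h_o·2πr_oL) = 1/(13.6×2π×0.1909×23.7) = 0.002587 K/W
R_total = 0.02024 K/W
Q = ΔT/R_total = 116/0.02024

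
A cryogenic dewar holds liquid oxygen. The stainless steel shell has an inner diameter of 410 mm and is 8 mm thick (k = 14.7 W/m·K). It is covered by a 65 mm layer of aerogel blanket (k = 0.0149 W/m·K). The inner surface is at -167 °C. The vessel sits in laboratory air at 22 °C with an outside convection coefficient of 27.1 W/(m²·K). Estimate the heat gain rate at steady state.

For a spherical shell R = (1/r₁ − 1/r₂)/(4πk); film R = 1/(h·4πr²). In series:
R_stainless steel shell = (1/0.205 − 1/0.213)/(4π×14.7) = 9.918×10^-4 K/W
R_aerogel blanket = (1/0.213 − 1/0.278)/(4π×0.0149) = 5.863 K/W
R_outer film = 1/(h·4πr_o²) = 1/(27.1×4π×0.278²) = 0.038 K/W
R_total = 5.902 K/W
Q = ΔT/R_total = 189/5.902

Q ≈ 32 W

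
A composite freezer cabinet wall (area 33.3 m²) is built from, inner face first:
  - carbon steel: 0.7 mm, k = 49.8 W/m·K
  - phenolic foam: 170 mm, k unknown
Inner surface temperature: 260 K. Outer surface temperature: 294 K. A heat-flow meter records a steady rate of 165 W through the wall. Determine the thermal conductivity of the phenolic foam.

Series thermal resistances:
R_carbon steel = L/(kA) = 0.0007/(49.8×33.3) = 4.221×10^-7 K/W
Sum of known resistances R_other = 4.221×10^-7 K/W
Total R = ΔT/Q = 34/165 = 0.2061 K/W
R_phenolic foam = R_total − R_other = 0.2061 K/W
k = L/(R·A) = 0.17/(0.2061×33.3)

k ≈ 0.0248 W/(m·K)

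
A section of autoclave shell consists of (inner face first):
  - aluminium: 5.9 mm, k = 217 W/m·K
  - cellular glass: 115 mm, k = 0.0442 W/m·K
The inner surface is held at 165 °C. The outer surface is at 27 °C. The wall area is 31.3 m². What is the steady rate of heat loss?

Thermal resistances in series:
R_aluminium = L/(kA) = 0.0059/(217×31.3) = 8.687×10^-7 K/W
R_cellular glass = L/(kA) = 0.115/(0.0442×31.3) = 0.08312 K/W
R_total = 0.08313 K/W
Q = ΔT / R_total = 138 / 0.08313

Q ≈ 1660 W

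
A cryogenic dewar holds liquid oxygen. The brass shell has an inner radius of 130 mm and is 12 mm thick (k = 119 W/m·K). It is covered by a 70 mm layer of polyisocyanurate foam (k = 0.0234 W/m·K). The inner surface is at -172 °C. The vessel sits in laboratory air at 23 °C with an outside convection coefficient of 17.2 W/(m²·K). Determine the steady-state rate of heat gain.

Q ≈ 24.3 W

For a spherical shell R = (1/r₁ − 1/r₂)/(4πk); film R = 1/(h·4πr²). In series:
R_brass shell = (1/0.13 − 1/0.142)/(4π×119) = 4.347×10^-4 K/W
R_polyisocyanurate foam = (1/0.142 − 1/0.212)/(4π×0.0234) = 7.908 K/W
R_outer film = 1/(h·4πr_o²) = 1/(17.2×4π×0.212²) = 0.1029 K/W
R_total = 8.011 K/W
Q = ΔT/R_total = 195/8.011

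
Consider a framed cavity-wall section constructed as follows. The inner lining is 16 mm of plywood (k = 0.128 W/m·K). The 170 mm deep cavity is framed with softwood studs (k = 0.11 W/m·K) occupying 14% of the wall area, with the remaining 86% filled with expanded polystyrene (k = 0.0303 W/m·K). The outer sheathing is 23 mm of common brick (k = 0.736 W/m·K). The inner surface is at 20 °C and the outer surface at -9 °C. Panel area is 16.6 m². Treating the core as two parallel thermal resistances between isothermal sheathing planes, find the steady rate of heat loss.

Sheathing layers in series; stud and cavity paths in parallel between them.
R_inner = 0.016/(0.128×16.6) = 0.00753 K/W
R_stud  = 0.17/(0.11×0.14×16.6) = 0.665 K/W
R_cav   = 0.17/(0.0303×0.86×16.6) = 0.393 K/W
1/R_core = 1/R_stud + 1/R_cav → R_core = 0.247 K/W
R_outer = 0.023/(0.736×16.6) = 0.001883 K/W
R_total = 0.2564 K/W
Q = ΔT/R_total = 29/0.2564

Q ≈ 113 W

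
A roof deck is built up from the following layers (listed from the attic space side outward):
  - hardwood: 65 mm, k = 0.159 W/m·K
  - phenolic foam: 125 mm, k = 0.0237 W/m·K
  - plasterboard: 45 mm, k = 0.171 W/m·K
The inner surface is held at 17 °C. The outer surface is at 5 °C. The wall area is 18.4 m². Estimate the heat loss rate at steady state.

Treating each layer as a thermal resistance in series:
R_hardwood = L/(kA) = 0.065/(0.159×18.4) = 0.02222 K/W
R_phenolic foam = L/(kA) = 0.125/(0.0237×18.4) = 0.2866 K/W
R_plasterboard = L/(kA) = 0.045/(0.171×18.4) = 0.0143 K/W
R_total = 0.3232 K/W
Q = ΔT / R_total = 12 / 0.3232

Q ≈ 37.1 W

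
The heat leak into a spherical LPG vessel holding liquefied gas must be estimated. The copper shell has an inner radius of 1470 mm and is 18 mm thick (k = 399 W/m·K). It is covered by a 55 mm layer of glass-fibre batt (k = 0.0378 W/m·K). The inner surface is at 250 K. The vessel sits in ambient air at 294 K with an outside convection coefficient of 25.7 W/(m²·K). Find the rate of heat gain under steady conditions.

Radial (spherical) resistances in series:
R_copper shell = (1/1.47 − 1/1.488)/(4π×399) = 1.641×10^-6 K/W
R_glass-fibre batt = (1/1.488 − 1/1.543)/(4π×0.0378) = 0.05043 K/W
R_outer film = 1/(h·4πr_o²) = 1/(25.7×4π×1.543²) = 0.001301 K/W
R_total = 0.05173 K/W
Q = ΔT/R_total = 44/0.05173

Q ≈ 851 W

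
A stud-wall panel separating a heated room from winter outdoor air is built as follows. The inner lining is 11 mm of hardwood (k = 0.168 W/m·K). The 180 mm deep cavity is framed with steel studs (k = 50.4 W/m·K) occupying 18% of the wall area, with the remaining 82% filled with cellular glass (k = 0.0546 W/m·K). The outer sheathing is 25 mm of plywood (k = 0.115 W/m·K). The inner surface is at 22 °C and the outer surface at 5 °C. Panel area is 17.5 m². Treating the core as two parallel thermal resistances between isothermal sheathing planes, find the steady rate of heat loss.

Q ≈ 983 W

Sheathing layers in series; stud and cavity paths in parallel between them.
R_inner = 0.011/(0.168×17.5) = 0.003741 K/W
R_stud  = 0.18/(50.4×0.18×17.5) = 0.001134 K/W
R_cav   = 0.18/(0.0546×0.82×17.5) = 0.2297 K/W
1/R_core = 1/R_stud + 1/R_cav → R_core = 0.001128 K/W
R_outer = 0.025/(0.115×17.5) = 0.01242 K/W
R_total = 0.01729 K/W
Q = ΔT/R_total = 17/0.01729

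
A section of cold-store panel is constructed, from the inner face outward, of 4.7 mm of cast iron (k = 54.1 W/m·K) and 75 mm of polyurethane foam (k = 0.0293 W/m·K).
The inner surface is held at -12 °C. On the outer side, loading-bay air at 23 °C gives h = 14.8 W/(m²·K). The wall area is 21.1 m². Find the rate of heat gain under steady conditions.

Q ≈ 281 W

Model the wall as resistances in series:
R_cast iron = L/(kA) = 0.0047/(54.1×21.1) = 4.117×10^-6 K/W
R_polyurethane foam = L/(kA) = 0.075/(0.0293×21.1) = 0.1213 K/W
R_outer film = 1/(h_o·A) = 1/(14.8×21.1) = 0.003202 K/W
R_total = 0.1245 K/W
Q = ΔT / R_total = 35 / 0.1245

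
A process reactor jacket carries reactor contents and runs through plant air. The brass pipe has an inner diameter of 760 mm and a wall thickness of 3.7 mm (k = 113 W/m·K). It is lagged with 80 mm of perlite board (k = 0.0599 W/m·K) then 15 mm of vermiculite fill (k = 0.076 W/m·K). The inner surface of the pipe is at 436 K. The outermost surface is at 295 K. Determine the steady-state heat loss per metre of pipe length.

Cylindrical conduction, so R = ln(r₂/r₁)/(2πkL) per layer, in series:
R_brass pipe wall = ln(383.7/380)/(2π×113×1) = 1.365×10^-5 K/W
R_perlite board = ln(463.7/383.7)/(2π×0.0599×1) = 0.5032 K/W
R_vermiculite fill = ln(478.7/463.7)/(2π×0.076×1) = 0.06667 K/W
R_total = 0.5699 K/W
Q = ΔT/R_total = 141/0.5699

q′ ≈ 247 W/m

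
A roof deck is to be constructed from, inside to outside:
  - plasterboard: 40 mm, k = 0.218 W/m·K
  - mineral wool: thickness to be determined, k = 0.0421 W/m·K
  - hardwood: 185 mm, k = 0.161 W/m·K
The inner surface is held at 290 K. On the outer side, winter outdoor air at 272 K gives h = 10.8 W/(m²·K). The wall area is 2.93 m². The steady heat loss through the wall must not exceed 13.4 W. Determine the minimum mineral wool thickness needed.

Using the resistance-network approach (series):
R_plasterboard = L/(kA) = 0.04/(0.218×2.93) = 0.06262 K/W
R_hardwood = L/(kA) = 0.185/(0.161×2.93) = 0.3922 K/W
R_outer film = 1/(h_o·A) = 1/(10.8×2.93) = 0.0316 K/W
Sum of the known resistances R_other = 0.4864 K/W
Required total resistance R_tot = ΔT/Q_allow = 18/13.4 = 1.343 K/W
R_mineral wool = R_tot − R_other = 0.8569 K/W
L = R·k·A = 0.8569×0.0421×2.93

L ≈ 106 mm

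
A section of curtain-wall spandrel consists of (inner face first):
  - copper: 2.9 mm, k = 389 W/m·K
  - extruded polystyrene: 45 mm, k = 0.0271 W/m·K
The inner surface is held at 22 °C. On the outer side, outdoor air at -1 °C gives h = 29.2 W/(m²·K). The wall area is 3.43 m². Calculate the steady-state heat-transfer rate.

Q ≈ 46.5 W

Model the wall as resistances in series:
R_copper = L/(kA) = 0.0029/(389×3.43) = 2.173×10^-6 K/W
R_extruded polystyrene = L/(kA) = 0.045/(0.0271×3.43) = 0.4841 K/W
R_outer film = 1/(h_o·A) = 1/(29.2×3.43) = 0.009984 K/W
R_total = 0.4941 K/W
Q = ΔT / R_total = 23 / 0.4941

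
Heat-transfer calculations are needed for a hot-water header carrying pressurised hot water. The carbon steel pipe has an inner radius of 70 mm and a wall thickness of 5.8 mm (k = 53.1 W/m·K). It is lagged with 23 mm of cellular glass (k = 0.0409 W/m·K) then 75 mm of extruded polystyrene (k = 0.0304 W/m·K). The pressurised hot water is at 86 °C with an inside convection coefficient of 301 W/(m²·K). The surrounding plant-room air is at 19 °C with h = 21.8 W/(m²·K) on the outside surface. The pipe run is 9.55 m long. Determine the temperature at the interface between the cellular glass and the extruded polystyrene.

For a radial system each layer contributes R = ln(r_out/r_in)/(2πkL); films add R = 1/(hA).
R_inner film = 1/(h_i·2πr₁L) = 1/(301×2π×0.07×9.55) = 7.91×10^-4 K/W
R_carbon steel pipe wall = ln(75.8/70)/(2π×53.1×9.55) = 2.498×10^-5 K/W
R_cellular glass = ln(98.8/75.8)/(2π×0.0409×9.55) = 0.108 K/W
R_extruded polystyrene = ln(173.8/98.8)/(2π×0.0304×9.55) = 0.3096 K/W
R_outer film = 1/(h_o·2πr_oL) = 1/(21.8×2π×0.1738×9.55) = 0.004399 K/W
R_total = 0.4228 K/W
Q = ΔT/R_total = 67/0.4228
Q = 158 W
T_interface = T_inner − Q·ΣR(inner→interface) = 86 − 158×0.1088

T ≈ 68.8 °C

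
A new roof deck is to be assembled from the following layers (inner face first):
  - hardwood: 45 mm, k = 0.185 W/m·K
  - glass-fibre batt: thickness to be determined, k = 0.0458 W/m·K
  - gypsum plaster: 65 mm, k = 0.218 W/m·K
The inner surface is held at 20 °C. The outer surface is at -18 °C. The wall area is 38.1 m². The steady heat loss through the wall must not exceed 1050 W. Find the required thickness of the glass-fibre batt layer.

Model the wall as resistances in series:
R_hardwood = L/(kA) = 0.045/(0.185×38.1) = 0.006384 K/W
R_gypsum plaster = L/(kA) = 0.065/(0.218×38.1) = 0.007826 K/W
Sum of the known resistances R_other = 0.01421 K/W
Required total resistance R_tot = ΔT/Q_allow = 38/1050 = 0.03619 K/W
R_glass-fibre batt = R_tot − R_other = 0.02198 K/W
L = R·k·A = 0.02198×0.0458×38.1

L ≈ 38.4 mm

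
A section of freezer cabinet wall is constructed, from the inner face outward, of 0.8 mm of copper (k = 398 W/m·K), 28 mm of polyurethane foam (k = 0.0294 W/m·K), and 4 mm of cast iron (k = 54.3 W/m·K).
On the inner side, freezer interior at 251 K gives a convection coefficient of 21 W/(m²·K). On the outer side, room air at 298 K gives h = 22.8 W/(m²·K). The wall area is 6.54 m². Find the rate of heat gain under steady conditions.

Q ≈ 294 W

Series thermal resistances:
R_inner film = 1/(h_i·A) = 1/(21×6.54) = 0.007281 K/W
R_copper = L/(kA) = 0.0008/(398×6.54) = 3.073×10^-7 K/W
R_polyurethane foam = L/(kA) = 0.028/(0.0294×6.54) = 0.1456 K/W
R_cast iron = L/(kA) = 0.004/(54.3×6.54) = 1.126×10^-5 K/W
R_outer film = 1/(h_o·A) = 1/(22.8×6.54) = 0.006706 K/W
R_total = 0.1596 K/W
Q = ΔT / R_total = 47 / 0.1596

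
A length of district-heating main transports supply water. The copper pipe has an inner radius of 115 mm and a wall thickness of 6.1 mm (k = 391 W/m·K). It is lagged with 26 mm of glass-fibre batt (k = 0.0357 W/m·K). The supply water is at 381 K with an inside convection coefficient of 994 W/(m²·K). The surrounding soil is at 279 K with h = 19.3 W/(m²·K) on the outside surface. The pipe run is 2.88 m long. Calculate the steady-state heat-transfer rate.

Cylindrical conduction, so R = ln(r₂/r₁)/(2πkL) per layer, in series:
R_inner film = 1/(h_i·2πr₁L) = 1/(994×2π×0.115×2.88) = 4.834×10^-4 K/W
R_copper pipe wall = ln(121.1/115)/(2π×391×2.88) = 7.305×10^-6 K/W
R_glass-fibre batt = ln(147.1/121.1)/(2π×0.0357×2.88) = 0.3011 K/W
R_outer film = 1/(h_o·2πr_oL) = 1/(19.3×2π×0.1471×2.88) = 0.01947 K/W
R_total = 0.321 K/W
Q = ΔT/R_total = 102/0.321

Q ≈ 318 W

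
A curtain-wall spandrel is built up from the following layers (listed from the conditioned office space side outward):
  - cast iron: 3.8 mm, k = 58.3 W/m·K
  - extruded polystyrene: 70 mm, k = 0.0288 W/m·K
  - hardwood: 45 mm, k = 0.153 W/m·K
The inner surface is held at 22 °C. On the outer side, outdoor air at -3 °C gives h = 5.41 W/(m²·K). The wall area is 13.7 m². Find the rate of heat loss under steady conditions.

Q ≈ 118 W

Model the wall as resistances in series:
R_cast iron = L/(kA) = 0.0038/(58.3×13.7) = 4.758×10^-6 K/W
R_extruded polystyrene = L/(kA) = 0.07/(0.0288×13.7) = 0.1774 K/W
R_hardwood = L/(kA) = 0.045/(0.153×13.7) = 0.02147 K/W
R_outer film = 1/(h_o·A) = 1/(5.41×13.7) = 0.01349 K/W
R_total = 0.2124 K/W
Q = ΔT / R_total = 25 / 0.2124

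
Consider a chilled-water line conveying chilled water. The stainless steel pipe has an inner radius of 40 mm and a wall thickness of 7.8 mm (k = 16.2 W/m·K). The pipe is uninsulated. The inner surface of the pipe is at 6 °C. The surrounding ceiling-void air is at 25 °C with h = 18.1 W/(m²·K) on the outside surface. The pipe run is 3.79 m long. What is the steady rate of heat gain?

Q ≈ 388 W

For a radial system each layer contributes R = ln(r_out/r_in)/(2πkL); films add R = 1/(hA).
R_stainless steel pipe wall = ln(47.8/40)/(2π×16.2×3.79) = 4.618×10^-4 K/W
R_outer film = 1/(h_o·2πr_oL) = 1/(18.1×2π×0.0478×3.79) = 0.04854 K/W
R_total = 0.049 K/W
Q = ΔT/R_total = 19/0.049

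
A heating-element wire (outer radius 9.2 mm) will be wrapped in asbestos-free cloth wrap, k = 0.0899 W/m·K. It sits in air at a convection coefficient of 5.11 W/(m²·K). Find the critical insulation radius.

For a cylinder r_cr = k/h = 0.0899/5.11
r_cr = 17.6 mm; since the bare radius (9.2 mm) is below r_cr, adding a thin layer of insulation will *increase* heat loss.

r_cr ≈ 17.6 mm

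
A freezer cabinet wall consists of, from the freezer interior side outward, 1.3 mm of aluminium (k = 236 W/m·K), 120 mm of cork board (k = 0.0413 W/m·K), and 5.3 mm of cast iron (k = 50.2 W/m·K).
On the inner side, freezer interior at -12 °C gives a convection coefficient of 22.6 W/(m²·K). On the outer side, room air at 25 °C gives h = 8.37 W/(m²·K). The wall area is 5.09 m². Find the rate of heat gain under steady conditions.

Q ≈ 61.4 W

Thermal resistances in series:
R_inner film = 1/(h_i·A) = 1/(22.6×5.09) = 0.008693 K/W
R_aluminium = L/(kA) = 0.0013/(236×5.09) = 1.082×10^-6 K/W
R_cork board = L/(kA) = 0.12/(0.0413×5.09) = 0.5708 K/W
R_cast iron = L/(kA) = 0.0053/(50.2×5.09) = 2.074×10^-5 K/W
R_outer film = 1/(h_o·A) = 1/(8.37×5.09) = 0.02347 K/W
R_total = 0.603 K/W
Q = ΔT / R_total = 37 / 0.603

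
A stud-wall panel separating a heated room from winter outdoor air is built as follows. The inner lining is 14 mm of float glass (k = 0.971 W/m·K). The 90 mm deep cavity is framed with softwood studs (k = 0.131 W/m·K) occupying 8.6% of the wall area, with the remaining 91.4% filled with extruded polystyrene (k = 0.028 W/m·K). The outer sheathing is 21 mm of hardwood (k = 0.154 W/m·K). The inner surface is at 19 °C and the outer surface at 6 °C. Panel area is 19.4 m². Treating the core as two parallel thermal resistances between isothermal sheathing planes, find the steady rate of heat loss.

Sheathing layers in series; stud and cavity paths in parallel between them.
R_inner = 0.014/(0.971×19.4) = 7.432×10^-4 K/W
R_stud  = 0.09/(0.131×0.086×19.4) = 0.4118 K/W
R_cav   = 0.09/(0.028×0.914×19.4) = 0.1813 K/W
1/R_core = 1/R_stud + 1/R_cav → R_core = 0.1259 K/W
R_outer = 0.021/(0.154×19.4) = 0.007029 K/W
R_total = 0.1336 K/W
Q = ΔT/R_total = 13/0.1336

Q ≈ 97.3 W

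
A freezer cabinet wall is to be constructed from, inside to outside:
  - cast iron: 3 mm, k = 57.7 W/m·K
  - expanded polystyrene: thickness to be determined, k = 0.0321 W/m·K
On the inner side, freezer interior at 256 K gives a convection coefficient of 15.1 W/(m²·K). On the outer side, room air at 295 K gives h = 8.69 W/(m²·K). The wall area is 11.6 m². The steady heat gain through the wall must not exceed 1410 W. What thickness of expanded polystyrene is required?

Using the resistance-network approach (series):
R_inner film = 1/(h_i·A) = 1/(15.1×11.6) = 0.005709 K/W
R_cast iron = L/(kA) = 0.003/(57.7×11.6) = 4.482×10^-6 K/W
R_outer film = 1/(h_o·A) = 1/(8.69×11.6) = 0.00992 K/W
Sum of the known resistances R_other = 0.01563 K/W
Required total resistance R_tot = ΔT/Q_allow = 39/1410 = 0.02766 K/W
R_expanded polystyrene = R_tot − R_other = 0.01203 K/W
L = R·k·A = 0.01203×0.0321×11.6

L ≈ 4.48 mm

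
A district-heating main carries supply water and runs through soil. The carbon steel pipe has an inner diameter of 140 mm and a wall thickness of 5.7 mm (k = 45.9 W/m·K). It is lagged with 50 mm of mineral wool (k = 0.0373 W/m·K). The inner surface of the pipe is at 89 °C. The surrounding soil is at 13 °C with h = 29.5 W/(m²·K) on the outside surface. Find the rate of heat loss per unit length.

Cylindrical conduction, so R = ln(r₂/r₁)/(2πkL) per layer, in series:
R_carbon steel pipe wall = ln(75.7/70)/(2π×45.9×1) = 2.714×10^-4 K/W
R_mineral wool = ln(125.7/75.7)/(2π×0.0373×1) = 2.164 K/W
R_outer film = 1/(h_o·2πr_oL) = 1/(29.5×2π×0.1257×1) = 0.04292 K/W
R_total = 2.207 K/W
Q = ΔT/R_total = 76/2.207

q′ ≈ 34.4 W/m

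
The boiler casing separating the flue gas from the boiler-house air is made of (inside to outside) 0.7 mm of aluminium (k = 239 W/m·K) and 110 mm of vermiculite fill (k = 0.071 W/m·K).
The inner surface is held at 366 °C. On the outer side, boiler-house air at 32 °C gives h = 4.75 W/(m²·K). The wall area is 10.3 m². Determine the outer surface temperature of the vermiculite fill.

T ≈ 72 °C

Thermal resistances in series:
R_aluminium = L/(kA) = 0.0007/(239×10.3) = 2.844×10^-7 K/W
R_vermiculite fill = L/(kA) = 0.11/(0.071×10.3) = 0.1504 K/W
R_outer film = 1/(h_o·A) = 1/(4.75×10.3) = 0.02044 K/W
R_total = 0.1709 K/W;  Q = ΔT/R_total = 334/0.1709 = 1955 W
T_interface = T_inner − Q·ΣR(inner→interface) = 366 − 1950×0.1504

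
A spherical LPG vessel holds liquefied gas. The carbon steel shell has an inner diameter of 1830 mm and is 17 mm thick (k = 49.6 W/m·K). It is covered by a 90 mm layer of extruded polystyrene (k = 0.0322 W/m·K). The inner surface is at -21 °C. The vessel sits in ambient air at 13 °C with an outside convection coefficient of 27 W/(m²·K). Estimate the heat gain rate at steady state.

Radial (spherical) resistances in series:
R_carbon steel shell = (1/0.915 − 1/0.932)/(4π×49.6) = 3.198×10^-5 K/W
R_extruded polystyrene = (1/0.932 − 1/1.022)/(4π×0.0322) = 0.2335 K/W
R_outer film = 1/(h·4πr_o²) = 1/(27×4π×1.022²) = 0.002822 K/W
R_total = 0.2364 K/W
Q = ΔT/R_total = 34/0.2364

Q ≈ 144 W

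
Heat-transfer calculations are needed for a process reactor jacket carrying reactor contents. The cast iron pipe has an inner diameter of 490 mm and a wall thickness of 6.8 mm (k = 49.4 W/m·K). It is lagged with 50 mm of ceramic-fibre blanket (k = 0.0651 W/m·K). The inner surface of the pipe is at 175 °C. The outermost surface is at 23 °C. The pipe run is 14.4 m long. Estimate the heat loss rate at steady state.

Q ≈ 4940 W

Cylindrical conduction, so R = ln(r₂/r₁)/(2πkL) per layer, in series:
R_cast iron pipe wall = ln(251.8/245)/(2π×49.4×14.4) = 6.125×10^-6 K/W
R_ceramic-fibre blanket = ln(301.8/251.8)/(2π×0.0651×14.4) = 0.03075 K/W
R_total = 0.03076 K/W
Q = ΔT/R_total = 152/0.03076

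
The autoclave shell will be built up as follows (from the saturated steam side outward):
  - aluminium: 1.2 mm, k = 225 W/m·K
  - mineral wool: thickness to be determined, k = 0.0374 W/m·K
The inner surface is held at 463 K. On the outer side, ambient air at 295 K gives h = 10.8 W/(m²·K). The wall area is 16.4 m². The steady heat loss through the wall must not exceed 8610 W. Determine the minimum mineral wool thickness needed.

Model the wall as resistances in series:
R_aluminium = L/(kA) = 0.0012/(225×16.4) = 3.252×10^-7 K/W
R_outer film = 1/(h_o·A) = 1/(10.8×16.4) = 0.005646 K/W
Sum of the known resistances R_other = 0.005646 K/W
Required total resistance R_tot = ΔT/Q_allow = 168/8610 = 0.01951 K/W
R_mineral wool = R_tot − R_other = 0.01387 K/W
L = R·k·A = 0.01387×0.0374×16.4

L ≈ 8.5 mm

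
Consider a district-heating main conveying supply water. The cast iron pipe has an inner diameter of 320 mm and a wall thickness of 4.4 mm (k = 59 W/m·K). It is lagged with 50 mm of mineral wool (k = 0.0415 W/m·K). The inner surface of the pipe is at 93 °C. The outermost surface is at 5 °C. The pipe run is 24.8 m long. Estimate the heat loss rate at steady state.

Per-layer cylindrical resistances, series-summed:
R_cast iron pipe wall = ln(164.4/160)/(2π×59×24.8) = 2.951×10^-6 K/W
R_mineral wool = ln(214.4/164.4)/(2π×0.0415×24.8) = 0.04106 K/W
R_total = 0.04107 K/W
Q = ΔT/R_total = 88/0.04107

Q ≈ 2140 W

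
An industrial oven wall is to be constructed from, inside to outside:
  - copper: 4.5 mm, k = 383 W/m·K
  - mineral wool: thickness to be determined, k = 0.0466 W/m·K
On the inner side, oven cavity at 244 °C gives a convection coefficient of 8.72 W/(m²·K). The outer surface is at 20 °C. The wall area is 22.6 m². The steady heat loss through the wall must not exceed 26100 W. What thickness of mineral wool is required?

Model the wall as resistances in series:
R_inner film = 1/(h_i·A) = 1/(8.72×22.6) = 0.005074 K/W
R_copper = L/(kA) = 0.0045/(383×22.6) = 5.199×10^-7 K/W
Sum of the known resistances R_other = 0.005075 K/W
Required total resistance R_tot = ΔT/Q_allow = 224/26100 = 0.008582 K/W
R_mineral wool = R_tot − R_other = 0.003508 K/W
L = R·k·A = 0.003508×0.0466×22.6

L ≈ 3.69 mm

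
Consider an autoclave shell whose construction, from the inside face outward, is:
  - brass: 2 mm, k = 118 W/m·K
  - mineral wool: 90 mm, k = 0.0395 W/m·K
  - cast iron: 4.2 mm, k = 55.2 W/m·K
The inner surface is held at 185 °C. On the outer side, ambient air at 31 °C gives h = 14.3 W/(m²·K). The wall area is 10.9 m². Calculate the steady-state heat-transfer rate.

Q ≈ 715 W

Thermal resistances in series:
R_brass = L/(kA) = 0.002/(118×10.9) = 1.555×10^-6 K/W
R_mineral wool = L/(kA) = 0.09/(0.0395×10.9) = 0.209 K/W
R_cast iron = L/(kA) = 0.0042/(55.2×10.9) = 6.98×10^-6 K/W
R_outer film = 1/(h_o·A) = 1/(14.3×10.9) = 0.006416 K/W
R_total = 0.2155 K/W
Q = ΔT / R_total = 154 / 0.2155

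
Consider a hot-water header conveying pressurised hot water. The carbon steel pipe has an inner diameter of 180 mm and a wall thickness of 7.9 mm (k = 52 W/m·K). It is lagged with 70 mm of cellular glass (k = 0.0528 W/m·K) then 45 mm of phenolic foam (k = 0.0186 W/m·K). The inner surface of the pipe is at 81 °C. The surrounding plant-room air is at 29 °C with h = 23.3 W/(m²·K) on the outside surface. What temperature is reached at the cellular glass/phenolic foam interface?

Cylindrical conduction, so R = ln(r₂/r₁)/(2πkL) per layer, in series:
R_carbon steel pipe wall = ln(97.9/90)/(2π×52×1) = 2.575×10^-4 K/W
R_cellular glass = ln(167.9/97.9)/(2π×0.0528×1) = 1.626 K/W
R_phenolic foam = ln(212.9/167.9)/(2π×0.0186×1) = 2.032 K/W
R_outer film = 1/(h_o·2πr_oL) = 1/(23.3×2π×0.2129×1) = 0.03208 K/W
R_total = 3.69 K/W
Q = ΔT/R_total = 52/3.69
Q = 14.1 W/m
T_interface = T_inner − Q·ΣR(inner→interface) = 81 − 14.1×1.626

T ≈ 58.1 °C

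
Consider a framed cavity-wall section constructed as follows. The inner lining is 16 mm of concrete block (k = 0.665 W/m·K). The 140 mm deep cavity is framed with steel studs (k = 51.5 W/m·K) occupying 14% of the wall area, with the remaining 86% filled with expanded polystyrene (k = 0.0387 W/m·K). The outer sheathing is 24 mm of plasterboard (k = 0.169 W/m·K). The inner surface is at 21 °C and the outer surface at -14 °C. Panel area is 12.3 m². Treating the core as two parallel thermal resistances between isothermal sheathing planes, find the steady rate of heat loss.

Q ≈ 2320 W

Sheathing layers in series; stud and cavity paths in parallel between them.
R_inner = 0.016/(0.665×12.3) = 0.001956 K/W
R_stud  = 0.14/(51.5×0.14×12.3) = 0.001579 K/W
R_cav   = 0.14/(0.0387×0.86×12.3) = 0.342 K/W
1/R_core = 1/R_stud + 1/R_cav → R_core = 0.001571 K/W
R_outer = 0.024/(0.169×12.3) = 0.01155 K/W
R_total = 0.01507 K/W
Q = ΔT/R_total = 35/0.01507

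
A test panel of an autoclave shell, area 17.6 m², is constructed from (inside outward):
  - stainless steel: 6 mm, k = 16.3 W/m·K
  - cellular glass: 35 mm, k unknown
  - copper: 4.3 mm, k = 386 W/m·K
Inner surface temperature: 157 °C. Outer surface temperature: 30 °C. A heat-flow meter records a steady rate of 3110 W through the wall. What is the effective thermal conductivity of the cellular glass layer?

Thermal resistances in series:
R_stainless steel = L/(kA) = 0.006/(16.3×17.6) = 2.091×10^-5 K/W
R_copper = L/(kA) = 0.0043/(386×17.6) = 6.329×10^-7 K/W
Sum of known resistances R_other = 2.155×10^-5 K/W
Total R = ΔT/Q = 127/3110 = 0.04084 K/W
R_cellular glass = R_total − R_other = 0.04081 K/W
k = L/(R·A) = 0.035/(0.04081×17.6)

k ≈ 0.0487 W/(m·K)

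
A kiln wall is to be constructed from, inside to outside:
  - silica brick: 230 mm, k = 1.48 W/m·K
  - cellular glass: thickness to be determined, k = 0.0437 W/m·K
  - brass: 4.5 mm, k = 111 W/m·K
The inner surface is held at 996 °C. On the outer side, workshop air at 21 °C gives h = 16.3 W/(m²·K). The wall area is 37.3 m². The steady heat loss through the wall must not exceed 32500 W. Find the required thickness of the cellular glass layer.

L ≈ 39.4 mm

Thermal resistances in series:
R_silica brick = L/(kA) = 0.23/(1.48×37.3) = 0.004166 K/W
R_brass = L/(kA) = 0.0045/(111×37.3) = 1.087×10^-6 K/W
R_outer film = 1/(h_o·A) = 1/(16.3×37.3) = 0.001645 K/W
Sum of the known resistances R_other = 0.005812 K/W
Required total resistance R_tot = ΔT/Q_allow = 975/32500 = 0.03 K/W
R_cellular glass = R_tot − R_other = 0.02419 K/W
L = R·k·A = 0.02419×0.0437×37.3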